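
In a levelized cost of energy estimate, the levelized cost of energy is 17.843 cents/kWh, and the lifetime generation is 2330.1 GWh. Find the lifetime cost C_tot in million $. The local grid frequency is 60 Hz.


C_tot = LCOE / 100 * E_tot
C_tot = 17.843 / 100 * 2330.1
C_tot = 415.76 million $


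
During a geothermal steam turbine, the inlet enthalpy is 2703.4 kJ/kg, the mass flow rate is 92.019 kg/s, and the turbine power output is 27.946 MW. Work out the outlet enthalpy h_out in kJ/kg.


h_out = h_in - P * 1000 / mdot
h_out = 2703.4 - 27.946 * 1000 / 92.019
h_out = 2399.7 kJ/kg


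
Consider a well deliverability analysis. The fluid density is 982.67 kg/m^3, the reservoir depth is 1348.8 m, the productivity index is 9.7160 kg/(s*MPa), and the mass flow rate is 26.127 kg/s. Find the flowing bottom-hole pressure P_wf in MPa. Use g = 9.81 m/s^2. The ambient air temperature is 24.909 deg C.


Step 1: P_i = rho*g*h/1e6 = 982.67*9.81*1348.8/1e6 = 13.00242 MPa
Step 2: P_wf = P_i - mdot/PI = 13.00242 - 26.127/9.716 = 10.313 MPa
P_wf = 10.313 MPa


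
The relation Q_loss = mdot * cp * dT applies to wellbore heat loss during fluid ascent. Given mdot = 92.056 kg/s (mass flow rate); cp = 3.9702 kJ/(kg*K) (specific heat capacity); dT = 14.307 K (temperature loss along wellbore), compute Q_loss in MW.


Q_loss = mdot * cp * dT
Q_loss = 92.056 * 3.9702 * 14.307
Q_loss = 5228.933 kW
Convert: 5228.933 kW * 0.001 = 5.2289 MW
Q_loss = 5.2289 MW


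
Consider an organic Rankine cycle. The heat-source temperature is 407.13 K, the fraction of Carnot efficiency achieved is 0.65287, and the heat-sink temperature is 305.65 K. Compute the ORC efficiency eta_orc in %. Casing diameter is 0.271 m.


eta_orc = (1 - Tc/Th) * f * 100
eta_orc = (1 - 305.65/407.13) * 0.65287 * 100
eta_orc = 16.273 %


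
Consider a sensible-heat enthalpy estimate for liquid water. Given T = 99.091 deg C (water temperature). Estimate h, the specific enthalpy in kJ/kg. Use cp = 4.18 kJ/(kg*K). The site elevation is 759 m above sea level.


h = cp * T
h = 4.18 * 99.091
h = 414.20 kJ/kg


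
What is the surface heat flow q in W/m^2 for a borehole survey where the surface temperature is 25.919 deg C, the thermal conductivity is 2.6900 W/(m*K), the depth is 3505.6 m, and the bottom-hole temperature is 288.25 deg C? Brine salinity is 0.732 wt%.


Step 1: grad = (T_d - T_surf)/d * 1000 = (288.25 - 25.919)/3505.6 * 1000 = 74.83198 deg C/km
Step 2: q = k * grad / 1000 = 2.69 * 74.83198 / 1000 = 0.20130 W/m^2
q = 0.20130 W/m^2


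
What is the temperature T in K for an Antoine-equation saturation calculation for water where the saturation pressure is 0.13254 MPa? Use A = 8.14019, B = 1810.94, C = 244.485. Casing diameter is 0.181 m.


T = B / (A - log10(P_sat * 760 / 0.101325)) - C
T = 1810.94 / (8.14019 - log10(0.13254 * 760 / 0.101325)) - 244.485
T = 107.6498 deg C
Convert to K: 107.6498 + 273.15 = 380.80 K
T = 380.80 K


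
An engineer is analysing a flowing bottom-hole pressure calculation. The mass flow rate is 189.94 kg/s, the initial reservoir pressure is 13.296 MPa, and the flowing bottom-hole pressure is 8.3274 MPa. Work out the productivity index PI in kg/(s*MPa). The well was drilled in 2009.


PI = mdot / (P_i - P_wf)
PI = 189.94 / (13.296 - 8.3274)
PI = 38.228 kg/(s*MPa)


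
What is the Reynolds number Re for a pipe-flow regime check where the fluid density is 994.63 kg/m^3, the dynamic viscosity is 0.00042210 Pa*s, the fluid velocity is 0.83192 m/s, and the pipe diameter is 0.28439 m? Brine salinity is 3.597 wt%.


Re = rho * vel * D / mu
Re = 994.63 * 0.83192 * 0.28439 / 0.00042210
Re = 5.5750e+05


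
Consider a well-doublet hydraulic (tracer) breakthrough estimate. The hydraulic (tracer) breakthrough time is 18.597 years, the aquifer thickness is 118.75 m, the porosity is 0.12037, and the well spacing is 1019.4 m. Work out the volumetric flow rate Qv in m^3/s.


Qv = pi*hr*phi*L^2 / (3*t_bt*365.25*86400)
Qv = pi*118.75*0.12037*1019.4^2 / (3*18.597*365.25*86400)
Qv = 0.026505 m^3/s


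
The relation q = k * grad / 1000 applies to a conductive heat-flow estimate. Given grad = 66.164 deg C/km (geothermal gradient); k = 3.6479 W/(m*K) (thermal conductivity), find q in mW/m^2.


q = k * grad / 1000
q = 3.6479 * 66.164 / 1000
q = 0.2413597 W/m^2
Convert: 0.2413597 W/m^2 * 1000.0 = 241.36 mW/m^2
q = 241.36 mW/m^2


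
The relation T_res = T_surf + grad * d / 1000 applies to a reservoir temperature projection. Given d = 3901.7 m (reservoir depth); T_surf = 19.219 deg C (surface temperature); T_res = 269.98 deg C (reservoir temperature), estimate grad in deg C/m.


grad = (T_res - T_surf) / d * 1000
grad = (269.98 - 19.219) / 3901.7 * 1000
grad = 64.26968 deg C/km
Convert: 64.26968 deg C/km * 0.001 = 0.064270 deg C/m
grad = 0.064270 deg C/m


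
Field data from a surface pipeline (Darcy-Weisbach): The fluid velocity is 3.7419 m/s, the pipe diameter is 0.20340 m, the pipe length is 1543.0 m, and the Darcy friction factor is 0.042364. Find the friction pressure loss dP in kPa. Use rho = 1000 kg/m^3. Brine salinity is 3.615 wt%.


dP = f * (L/D) * (rho*vel^2/2) / 1000
dP = 0.042364 * (1543.0/0.20340) * (1000*3.7419^2/2) / 1000
dP = 2249.9 kPa


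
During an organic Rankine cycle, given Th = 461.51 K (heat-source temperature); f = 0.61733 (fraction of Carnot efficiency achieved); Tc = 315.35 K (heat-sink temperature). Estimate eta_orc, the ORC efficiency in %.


eta_orc = (1 - Tc/Th) * f * 100
eta_orc = (1 - 315.35/461.51) * 0.61733 * 100
eta_orc = 19.551 %


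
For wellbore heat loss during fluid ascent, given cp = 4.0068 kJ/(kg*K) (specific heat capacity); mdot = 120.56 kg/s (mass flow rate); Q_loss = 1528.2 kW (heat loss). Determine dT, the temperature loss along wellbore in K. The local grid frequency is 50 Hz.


dT = Q_loss / (mdot * cp)
dT = 1528.2 / (120.56 * 4.0068)
dT = 3.1636 K


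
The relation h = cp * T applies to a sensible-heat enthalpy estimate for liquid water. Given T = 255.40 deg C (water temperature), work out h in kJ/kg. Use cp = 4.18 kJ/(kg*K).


h = cp * T
h = 4.18 * 255.40
h = 1067.6 kJ/kg


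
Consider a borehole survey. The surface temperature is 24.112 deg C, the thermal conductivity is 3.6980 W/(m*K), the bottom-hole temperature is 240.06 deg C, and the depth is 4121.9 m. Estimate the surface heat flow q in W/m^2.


Step 1: grad = (T_d - T_surf)/d * 1000 = (240.06 - 24.112)/4121.9 * 1000 = 52.39040 deg C/km
Step 2: q = k * grad / 1000 = 3.698 * 52.39040 / 1000 = 0.19374 W/m^2
q = 0.19374 W/m^2


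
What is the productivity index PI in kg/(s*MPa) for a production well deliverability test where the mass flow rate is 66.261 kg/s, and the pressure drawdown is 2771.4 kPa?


PI = mdot * 1000 / dP
PI = 66.261 * 1000 / 2771.4
PI = 23.909 kg/(s*MPa)


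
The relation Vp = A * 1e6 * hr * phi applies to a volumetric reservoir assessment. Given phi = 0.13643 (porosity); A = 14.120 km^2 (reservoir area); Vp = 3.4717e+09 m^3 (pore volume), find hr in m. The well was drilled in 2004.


hr = Vp / (A * 1e6 * phi)
hr = 3.4717e+09 / (14.120 * 1e6 * 0.13643)
hr = 1802.2 m


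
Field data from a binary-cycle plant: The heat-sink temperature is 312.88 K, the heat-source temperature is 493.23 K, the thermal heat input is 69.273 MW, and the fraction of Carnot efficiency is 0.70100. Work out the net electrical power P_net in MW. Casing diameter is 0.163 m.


Step 1: eta = (1 - Tc/Th)*f = (1 - 312.88/493.23)*0.701 = 0.2563213
Step 2: P_net = eta * Q_in = 0.2563213 * 69.273 = 17.756 MW
P_net = 17.756 MW


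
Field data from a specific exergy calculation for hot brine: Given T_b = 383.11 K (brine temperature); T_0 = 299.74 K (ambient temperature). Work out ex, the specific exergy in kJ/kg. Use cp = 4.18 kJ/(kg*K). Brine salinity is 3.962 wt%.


ex = cp * ((T_b - T_0) - T_0 * ln(T_b/T_0))
ex = 4.18 * ((383.11 - 299.74) - 299.74 * ln(383.11/299.74))
ex = 41.013 kJ/kg


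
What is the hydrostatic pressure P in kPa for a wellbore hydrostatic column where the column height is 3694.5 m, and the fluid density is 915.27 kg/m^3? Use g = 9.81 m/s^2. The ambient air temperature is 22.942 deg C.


P = rho * g * h / 1e6
P = 915.27 * 9.81 * 3694.5 / 1e6
P = 33.17217 MPa
Convert: 33.17217 MPa * 1000.0 = 33172 kPa
P = 33172 kPa


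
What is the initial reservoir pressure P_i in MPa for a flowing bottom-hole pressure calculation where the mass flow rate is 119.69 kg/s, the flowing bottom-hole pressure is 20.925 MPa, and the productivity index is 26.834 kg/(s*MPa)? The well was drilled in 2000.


P_i = P_wf + mdot / PI
P_i = 20.925 + 119.69 / 26.834
P_i = 25.385 MPa


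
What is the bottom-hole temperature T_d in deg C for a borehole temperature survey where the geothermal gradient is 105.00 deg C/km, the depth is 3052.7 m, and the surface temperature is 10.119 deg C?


T_d = T_surf + grad * d / 1000
T_d = 10.119 + 105.00 * 3052.7 / 1000
T_d = 330.65 deg C


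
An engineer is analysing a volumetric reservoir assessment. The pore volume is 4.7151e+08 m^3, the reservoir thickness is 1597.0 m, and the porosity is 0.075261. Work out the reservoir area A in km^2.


A = Vp / (1e6 * hr * phi)
A = 4.7151e+08 / (1e6 * 1597.0 * 0.075261)
A = 3.9230 km^2


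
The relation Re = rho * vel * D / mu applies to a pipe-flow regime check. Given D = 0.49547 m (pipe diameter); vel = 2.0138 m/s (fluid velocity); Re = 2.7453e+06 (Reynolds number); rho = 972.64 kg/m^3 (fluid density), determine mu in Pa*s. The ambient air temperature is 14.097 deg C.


mu = rho * vel * D / Re
mu = 972.64 * 2.0138 * 0.49547 / 2.7453e+06
mu = 0.00035351 Pa*s


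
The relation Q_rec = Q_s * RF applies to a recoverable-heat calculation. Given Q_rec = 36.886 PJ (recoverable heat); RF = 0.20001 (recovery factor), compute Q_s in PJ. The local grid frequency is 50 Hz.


Q_s = Q_rec / RF
Q_s = 36.886 / 0.20001
Q_s = 184.42 PJ


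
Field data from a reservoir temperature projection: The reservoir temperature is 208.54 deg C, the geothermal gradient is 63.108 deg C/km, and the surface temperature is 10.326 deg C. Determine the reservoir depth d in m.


d = (T_res - T_surf) / grad * 1000
d = (208.54 - 10.326) / 63.108 * 1000
d = 3140.9 m


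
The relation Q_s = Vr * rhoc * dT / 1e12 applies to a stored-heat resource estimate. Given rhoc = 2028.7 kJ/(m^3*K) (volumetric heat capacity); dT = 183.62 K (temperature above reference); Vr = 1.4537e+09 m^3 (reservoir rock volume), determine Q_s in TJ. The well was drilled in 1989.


Q_s = Vr * rhoc * dT / 1e12
Q_s = 1.4537e+09 * 2028.7 * 183.62 / 1e12
Q_s = 541.5176 PJ
Convert: 541.5176 PJ * 1000.0 = 5.4152e+05 TJ
Q_s = 5.4152e+05 TJ


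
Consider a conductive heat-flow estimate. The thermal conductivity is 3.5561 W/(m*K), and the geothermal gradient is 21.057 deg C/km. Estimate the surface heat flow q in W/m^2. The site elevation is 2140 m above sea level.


q = k * grad / 1000
q = 3.5561 * 21.057 / 1000
q = 0.074881 W/m^2


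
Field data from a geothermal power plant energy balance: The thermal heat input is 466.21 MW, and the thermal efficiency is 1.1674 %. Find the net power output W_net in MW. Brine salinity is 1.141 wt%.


W_net = eta / 100 * Q_in
W_net = 1.1674 / 100 * 466.21
W_net = 5.4425 MW


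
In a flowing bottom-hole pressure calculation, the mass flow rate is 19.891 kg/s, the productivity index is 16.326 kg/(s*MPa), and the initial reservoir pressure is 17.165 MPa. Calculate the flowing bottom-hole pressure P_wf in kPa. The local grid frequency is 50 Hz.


P_wf = P_i - mdot / PI
P_wf = 17.165 - 19.891 / 16.326
P_wf = 15.94664 MPa
Convert: 15.94664 MPa * 1000.0 = 15947 kPa
P_wf = 15947 kPa


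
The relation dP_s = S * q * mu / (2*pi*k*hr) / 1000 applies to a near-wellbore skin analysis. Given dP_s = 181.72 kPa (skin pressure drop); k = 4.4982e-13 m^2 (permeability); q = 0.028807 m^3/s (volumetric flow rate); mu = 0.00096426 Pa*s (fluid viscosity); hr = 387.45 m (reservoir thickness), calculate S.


S = dP_s * 1000 * 2*pi*k*hr / (q*mu)
S = 181.72 * 1000 * 2*pi*4.4982e-13*387.45 / (0.028807*0.00096426)
S = 7.1638


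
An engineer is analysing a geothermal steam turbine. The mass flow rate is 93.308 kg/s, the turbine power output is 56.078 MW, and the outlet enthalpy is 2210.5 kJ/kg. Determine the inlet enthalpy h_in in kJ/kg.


h_in = h_out + P * 1000 / mdot
h_in = 2210.5 + 56.078 * 1000 / 93.308
h_in = 2811.5 kJ/kg


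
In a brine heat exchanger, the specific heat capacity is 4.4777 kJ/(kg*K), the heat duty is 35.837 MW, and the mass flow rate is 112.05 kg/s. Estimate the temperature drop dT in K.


dT = Q * 1000 / (mdot * cp)
dT = 35.837 * 1000 / (112.05 * 4.4777)
dT = 71.427 K


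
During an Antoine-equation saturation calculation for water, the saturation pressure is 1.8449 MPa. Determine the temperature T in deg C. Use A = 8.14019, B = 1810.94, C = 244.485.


T = B / (A - log10(P_sat * 760 / 0.101325)) - C
T = 1810.94 / (8.14019 - log10(1.8449 * 760 / 0.101325)) - 244.485
T = 208.35 deg C


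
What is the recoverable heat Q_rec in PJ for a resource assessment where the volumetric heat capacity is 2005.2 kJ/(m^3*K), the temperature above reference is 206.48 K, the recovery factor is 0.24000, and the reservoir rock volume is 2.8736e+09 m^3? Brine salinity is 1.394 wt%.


Step 1: Q_s = Vr*rhoc*dT/1e12 = 2.8736e+09*2005.2*206.48/1e12 = 1189.767 PJ
Step 2: Q_rec = Q_s * RF = 1189.767 * 0.24 = 285.54 PJ
Q_rec = 285.54 PJ


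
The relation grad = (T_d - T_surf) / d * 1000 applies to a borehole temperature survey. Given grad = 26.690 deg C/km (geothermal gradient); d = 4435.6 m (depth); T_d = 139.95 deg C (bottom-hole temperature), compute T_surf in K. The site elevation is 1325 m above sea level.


T_surf = T_d - grad * d / 1000
T_surf = 139.95 - 26.690 * 4435.6 / 1000
T_surf = 21.56384 deg C
Convert to K: 21.56384 + 273.15 = 294.71 K
T_surf = 294.71 K


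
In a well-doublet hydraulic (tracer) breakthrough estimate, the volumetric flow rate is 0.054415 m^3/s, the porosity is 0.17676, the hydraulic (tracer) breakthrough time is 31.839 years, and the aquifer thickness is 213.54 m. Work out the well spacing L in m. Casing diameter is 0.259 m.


L = sqrt(t_bt*365.25*86400*3*Qv / (pi*hr*phi))
L = sqrt(31.839*365.25*86400*3*0.054415 / (pi*213.54*0.17676))
L = 1176.1 m


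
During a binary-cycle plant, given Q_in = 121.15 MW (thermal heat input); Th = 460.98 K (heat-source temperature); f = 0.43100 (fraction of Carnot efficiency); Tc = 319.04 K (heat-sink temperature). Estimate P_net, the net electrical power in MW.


Step 1: eta = (1 - Tc/Th)*f = (1 - 319.04/460.98)*0.431 = 0.1327089
Step 2: P_net = eta * Q_in = 0.1327089 * 121.15 = 16.078 MW
P_net = 16.078 MW


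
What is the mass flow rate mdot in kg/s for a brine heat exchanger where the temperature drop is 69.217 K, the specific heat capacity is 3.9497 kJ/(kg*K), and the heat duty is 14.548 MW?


mdot = Q * 1000 / (cp * dT)
mdot = 14.548 * 1000 / (3.9497 * 69.217)
mdot = 53.214 kg/s


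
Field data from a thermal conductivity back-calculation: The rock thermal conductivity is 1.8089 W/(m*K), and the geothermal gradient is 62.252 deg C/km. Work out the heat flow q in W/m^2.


q = k * grad / 1000
q = 1.8089 * 62.252 / 1000
q = 0.11261 W/m^2


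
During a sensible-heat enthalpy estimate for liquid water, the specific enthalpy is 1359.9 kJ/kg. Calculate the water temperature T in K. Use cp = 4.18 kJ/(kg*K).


T = h / cp
T = 1359.9 / 4.18
T = 325.3349 deg C
Convert to K: 325.3349 + 273.15 = 598.48 K
T = 598.48 K


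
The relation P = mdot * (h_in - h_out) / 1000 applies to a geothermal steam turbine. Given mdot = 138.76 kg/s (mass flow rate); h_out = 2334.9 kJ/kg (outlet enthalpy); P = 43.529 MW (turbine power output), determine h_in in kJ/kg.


h_in = h_out + P * 1000 / mdot
h_in = 2334.9 + 43.529 * 1000 / 138.76
h_in = 2648.6 kJ/kg


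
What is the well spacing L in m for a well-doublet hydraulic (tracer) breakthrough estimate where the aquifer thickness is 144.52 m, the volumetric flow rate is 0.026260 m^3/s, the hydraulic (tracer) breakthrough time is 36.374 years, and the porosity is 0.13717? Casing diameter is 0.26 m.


L = sqrt(t_bt*365.25*86400*3*Qv / (pi*hr*phi))
L = sqrt(36.374*365.25*86400*3*0.026260 / (pi*144.52*0.13717))
L = 1205.0 m


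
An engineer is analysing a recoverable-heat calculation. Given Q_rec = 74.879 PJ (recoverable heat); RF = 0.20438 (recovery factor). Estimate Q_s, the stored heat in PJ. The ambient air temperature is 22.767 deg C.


Q_s = Q_rec / RF
Q_s = 74.879 / 0.20438
Q_s = 366.37 PJ


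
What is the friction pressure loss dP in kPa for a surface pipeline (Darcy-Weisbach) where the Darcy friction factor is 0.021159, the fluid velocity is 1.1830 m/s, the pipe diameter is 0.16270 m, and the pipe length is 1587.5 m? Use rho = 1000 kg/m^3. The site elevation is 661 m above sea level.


dP = f * (L/D) * (rho*vel^2/2) / 1000
dP = 0.021159 * (1587.5/0.16270) * (1000*1.1830^2/2) / 1000
dP = 144.46 kPa


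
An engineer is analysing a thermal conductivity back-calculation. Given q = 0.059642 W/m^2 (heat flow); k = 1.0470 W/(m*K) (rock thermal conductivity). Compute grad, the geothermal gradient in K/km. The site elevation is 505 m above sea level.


grad = q / k * 1000
grad = 0.059642 / 1.0470 * 1000
grad = 56.96466 deg C/km
Convert: 56.96466 deg C/km * 1.0 = 56.965 K/km
grad = 56.965 K/km


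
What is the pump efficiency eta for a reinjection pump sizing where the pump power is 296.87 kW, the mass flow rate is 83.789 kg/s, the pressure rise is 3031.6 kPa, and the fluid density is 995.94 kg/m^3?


eta = mdot * dP / (rho * P_pump)
eta = 83.789 * 3031.6 / (995.94 * 296.87)
eta = 0.85913


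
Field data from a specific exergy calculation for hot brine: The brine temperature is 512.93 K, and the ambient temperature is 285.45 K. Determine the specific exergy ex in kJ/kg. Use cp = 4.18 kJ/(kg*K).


ex = cp * ((T_b - T_0) - T_0 * ln(T_b/T_0))
ex = 4.18 * ((512.93 - 285.45) - 285.45 * ln(512.93/285.45))
ex = 251.58 kJ/kg


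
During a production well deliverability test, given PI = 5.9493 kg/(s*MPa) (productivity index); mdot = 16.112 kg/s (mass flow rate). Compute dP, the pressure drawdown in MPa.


dP = mdot * 1000 / PI
dP = 16.112 * 1000 / 5.9493
dP = 2708.218 kPa
Convert: 2708.218 kPa * 0.001 = 2.7082 MPa
dP = 2.7082 MPa


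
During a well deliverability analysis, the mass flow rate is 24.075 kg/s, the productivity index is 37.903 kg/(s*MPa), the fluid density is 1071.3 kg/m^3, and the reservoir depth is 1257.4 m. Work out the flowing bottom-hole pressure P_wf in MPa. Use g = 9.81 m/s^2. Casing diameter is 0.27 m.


Step 1: P_i = rho*g*h/1e6 = 1071.3*9.81*1257.4/1e6 = 13.21459 MPa
Step 2: P_wf = P_i - mdot/PI = 13.21459 - 24.075/37.903 = 12.579 MPa
P_wf = 12.579 MPa


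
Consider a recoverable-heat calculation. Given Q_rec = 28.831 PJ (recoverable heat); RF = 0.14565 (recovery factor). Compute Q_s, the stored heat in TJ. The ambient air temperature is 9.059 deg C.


Q_s = Q_rec / RF
Q_s = 28.831 / 0.14565
Q_s = 197.9471 PJ
Convert: 197.9471 PJ * 1000.0 = 1.9795e+05 TJ
Q_s = 1.9795e+05 TJ


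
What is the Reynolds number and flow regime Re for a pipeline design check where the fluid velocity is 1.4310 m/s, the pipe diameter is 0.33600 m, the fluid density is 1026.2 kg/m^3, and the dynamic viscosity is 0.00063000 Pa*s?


Step 1: Re = rho*vel*D/mu = 1026.2*1.431*0.336/0.00063 = 7.8320e+05
Step 2: Re = 7.8320e+05 > 4000, so flow is turbulent.
Re = 7.8320e+05 (turbulent)


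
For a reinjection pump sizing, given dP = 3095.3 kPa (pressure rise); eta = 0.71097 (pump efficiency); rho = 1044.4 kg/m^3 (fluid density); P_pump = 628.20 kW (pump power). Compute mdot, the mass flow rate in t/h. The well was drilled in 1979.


mdot = P_pump * rho * eta / dP
mdot = 628.20 * 1044.4 * 0.71097 / 3095.3
mdot = 150.7000 kg/s
Convert: 150.7000 kg/s * 3.6 = 542.52 t/h
mdot = 542.52 t/h


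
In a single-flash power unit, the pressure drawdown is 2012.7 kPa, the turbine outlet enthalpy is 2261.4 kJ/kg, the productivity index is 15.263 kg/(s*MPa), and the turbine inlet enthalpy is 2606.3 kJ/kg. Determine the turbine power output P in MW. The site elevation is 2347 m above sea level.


Step 1: mdot = PI * dP / 1000 = 15.263 * 2012.7 / 1000 = 30.71984 kg/s
Step 2: P = mdot*(h_in - h_out)/1000 = 30.71984*(2606.3 - 2261.4)/1000 = 10.595 MW
P = 10.595 MW


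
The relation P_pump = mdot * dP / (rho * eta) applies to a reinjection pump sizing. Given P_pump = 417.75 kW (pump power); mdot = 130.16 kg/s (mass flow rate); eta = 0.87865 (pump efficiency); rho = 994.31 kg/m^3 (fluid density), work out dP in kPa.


dP = P_pump * rho * eta / mdot
dP = 417.75 * 994.31 * 0.87865 / 130.16
dP = 2804.0 kPa


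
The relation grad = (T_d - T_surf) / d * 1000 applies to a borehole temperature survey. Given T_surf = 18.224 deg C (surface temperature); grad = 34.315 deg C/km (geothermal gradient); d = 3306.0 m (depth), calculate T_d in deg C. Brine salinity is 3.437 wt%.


T_d = T_surf + grad * d / 1000
T_d = 18.224 + 34.315 * 3306.0 / 1000
T_d = 131.67 deg C


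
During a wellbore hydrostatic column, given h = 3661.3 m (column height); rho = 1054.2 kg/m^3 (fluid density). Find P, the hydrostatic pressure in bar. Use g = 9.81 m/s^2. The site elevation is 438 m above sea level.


P = rho * g * h / 1e6
P = 1054.2 * 9.81 * 3661.3 / 1e6
P = 37.86407 MPa
Convert: 37.86407 MPa * 10.0 = 378.64 bar
P = 378.64 bar


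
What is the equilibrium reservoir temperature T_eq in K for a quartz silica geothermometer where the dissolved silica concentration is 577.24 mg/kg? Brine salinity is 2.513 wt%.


T_eq = 1309 / (5.19 - log10(SiO2)) - 273.15
T_eq = 1309 / (5.19 - log10(577.24)) - 273.15
T_eq = 265.8340 deg C
Convert to K: 265.8340 + 273.15 = 538.98 K
T_eq = 538.98 K


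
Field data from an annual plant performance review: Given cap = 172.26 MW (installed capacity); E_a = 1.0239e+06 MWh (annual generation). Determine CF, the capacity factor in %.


CF = E_a / (cap * 8760) * 100
CF = 1.0239e+06 / (172.26 * 8760) * 100
CF = 67.853 %


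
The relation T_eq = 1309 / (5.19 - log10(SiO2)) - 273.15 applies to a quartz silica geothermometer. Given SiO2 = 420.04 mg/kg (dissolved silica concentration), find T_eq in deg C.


T_eq = 1309 / (5.19 - log10(SiO2)) - 273.15
T_eq = 1309 / (5.19 - log10(420.04)) - 273.15
T_eq = 236.84 deg C


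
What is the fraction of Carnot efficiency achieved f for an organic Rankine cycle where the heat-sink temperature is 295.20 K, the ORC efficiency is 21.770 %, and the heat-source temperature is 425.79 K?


f = (eta_orc/100) / (1 - Tc/Th)
f = (21.770/100) / (1 - 295.20/425.79)
f = 0.70981


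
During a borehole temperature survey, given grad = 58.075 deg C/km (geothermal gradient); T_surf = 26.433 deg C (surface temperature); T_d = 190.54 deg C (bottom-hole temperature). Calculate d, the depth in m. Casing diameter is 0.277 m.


d = (T_d - T_surf) / grad * 1000
d = (190.54 - 26.433) / 58.075 * 1000
d = 2825.8 m


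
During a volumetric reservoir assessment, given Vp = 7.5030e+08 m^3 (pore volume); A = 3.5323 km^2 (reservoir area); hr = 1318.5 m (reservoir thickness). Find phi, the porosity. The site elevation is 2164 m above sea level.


phi = Vp / (A * 1e6 * hr)
phi = 7.5030e+08 / (3.5323 * 1e6 * 1318.5)
phi = 0.16110


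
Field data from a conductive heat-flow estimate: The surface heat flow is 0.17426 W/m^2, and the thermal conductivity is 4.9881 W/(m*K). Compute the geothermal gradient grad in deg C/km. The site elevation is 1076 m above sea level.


grad = q * 1000 / k
grad = 0.17426 * 1000 / 4.9881
grad = 34.935 deg C/km


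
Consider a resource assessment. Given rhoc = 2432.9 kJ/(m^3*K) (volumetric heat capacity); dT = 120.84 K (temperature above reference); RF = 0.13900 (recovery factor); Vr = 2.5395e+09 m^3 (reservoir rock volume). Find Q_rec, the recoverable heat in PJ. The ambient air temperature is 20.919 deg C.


Step 1: Q_s = Vr*rhoc*dT/1e12 = 2.5395e+09*2432.9*120.84/1e12 = 746.5918 PJ
Step 2: Q_rec = Q_s * RF = 746.5918 * 0.139 = 103.78 PJ
Q_rec = 103.78 PJ


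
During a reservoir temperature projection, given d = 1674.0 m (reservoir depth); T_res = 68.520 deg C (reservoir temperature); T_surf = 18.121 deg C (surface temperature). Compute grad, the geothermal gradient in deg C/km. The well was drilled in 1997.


grad = (T_res - T_surf) / d * 1000
grad = (68.520 - 18.121) / 1674.0 * 1000
grad = 30.107 deg C/km


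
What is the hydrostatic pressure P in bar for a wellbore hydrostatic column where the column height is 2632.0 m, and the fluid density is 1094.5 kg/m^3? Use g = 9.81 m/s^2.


P = rho * g * h / 1e6
P = 1094.5 * 9.81 * 2632.0 / 1e6
P = 28.25990 MPa
Convert: 28.25990 MPa * 10.0 = 282.60 bar
P = 282.60 bar


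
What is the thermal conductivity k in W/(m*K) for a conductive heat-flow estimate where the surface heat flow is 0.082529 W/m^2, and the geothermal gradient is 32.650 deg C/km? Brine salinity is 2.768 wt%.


k = q * 1000 / grad
k = 0.082529 * 1000 / 32.650
k = 2.5277 W/(m*K)


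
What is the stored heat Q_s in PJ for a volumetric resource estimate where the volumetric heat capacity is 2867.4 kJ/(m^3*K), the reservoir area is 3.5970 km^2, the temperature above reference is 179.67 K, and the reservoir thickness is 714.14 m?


Step 1: Vr = A*1e6*hr = 3.597*1e6*714.14 = 2.568762e+09 m^3
Step 2: Q_s = Vr*rhoc*dT/1e12 = 2.568762e+09*2867.4*179.67/1e12 = 1323.4 PJ
Q_s = 1323.4 PJ


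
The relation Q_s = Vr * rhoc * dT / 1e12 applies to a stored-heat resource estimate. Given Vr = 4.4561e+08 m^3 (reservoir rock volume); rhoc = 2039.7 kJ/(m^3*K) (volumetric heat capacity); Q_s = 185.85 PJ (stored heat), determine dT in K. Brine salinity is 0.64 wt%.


dT = Q_s * 1e12 / (Vr * rhoc)
dT = 185.85 * 1e12 / (4.4561e+08 * 2039.7)
dT = 204.48 K


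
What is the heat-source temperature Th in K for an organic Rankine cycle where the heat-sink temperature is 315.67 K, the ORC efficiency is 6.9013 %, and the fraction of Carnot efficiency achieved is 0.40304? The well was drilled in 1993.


Th = Tc / (1 - (eta_orc/100)/f)
Th = 315.67 / (1 - (6.9013/100)/0.40304)
Th = 380.89 K


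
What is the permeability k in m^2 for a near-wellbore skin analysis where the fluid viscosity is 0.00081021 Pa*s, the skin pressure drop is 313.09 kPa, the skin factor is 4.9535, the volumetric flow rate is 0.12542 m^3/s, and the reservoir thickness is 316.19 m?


k = S*q*mu / (2*pi*dP_s*1000*hr)
k = 4.9535*0.12542*0.00081021 / (2*pi*313.09*1000*316.19)
k = 8.0924e-13 m^2


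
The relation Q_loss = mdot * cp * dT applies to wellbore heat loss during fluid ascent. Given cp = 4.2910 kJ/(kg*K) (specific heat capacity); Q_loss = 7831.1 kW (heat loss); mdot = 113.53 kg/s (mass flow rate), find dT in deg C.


dT = Q_loss / (mdot * cp)
dT = 7831.1 / (113.53 * 4.2910)
dT = 16.07510 K
Convert (temperature difference, 1 K = 1 deg C): 16.07510 K = 16.07510 deg C
dT = 16.075 deg C


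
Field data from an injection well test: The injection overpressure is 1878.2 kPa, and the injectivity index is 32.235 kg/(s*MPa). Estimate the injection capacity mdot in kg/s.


mdot = II * dP / 1000
mdot = 32.235 * 1878.2 / 1000
mdot = 60.544 kg/s


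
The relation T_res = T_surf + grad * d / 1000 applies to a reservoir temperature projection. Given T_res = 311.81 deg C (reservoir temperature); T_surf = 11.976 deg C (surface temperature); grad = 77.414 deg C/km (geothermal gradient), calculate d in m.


d = (T_res - T_surf) / grad * 1000
d = (311.81 - 11.976) / 77.414 * 1000
d = 3873.1 m


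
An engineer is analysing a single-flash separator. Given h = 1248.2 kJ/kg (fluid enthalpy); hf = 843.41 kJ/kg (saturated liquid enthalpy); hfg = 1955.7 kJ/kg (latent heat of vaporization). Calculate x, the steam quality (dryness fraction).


x = (h - hf) / hfg
x = (1248.2 - 843.41) / 1955.7
x = 0.20698


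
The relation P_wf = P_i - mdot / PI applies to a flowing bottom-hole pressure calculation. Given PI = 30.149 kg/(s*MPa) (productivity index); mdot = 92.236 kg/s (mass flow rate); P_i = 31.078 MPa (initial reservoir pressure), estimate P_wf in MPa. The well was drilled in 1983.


P_wf = P_i - mdot / PI
P_wf = 31.078 - 92.236 / 30.149
P_wf = 28.019 MPa


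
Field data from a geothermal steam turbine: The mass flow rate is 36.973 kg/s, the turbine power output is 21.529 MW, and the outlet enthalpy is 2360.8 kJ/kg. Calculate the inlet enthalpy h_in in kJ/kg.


h_in = h_out + P * 1000 / mdot
h_in = 2360.8 + 21.529 * 1000 / 36.973
h_in = 2943.1 kJ/kg


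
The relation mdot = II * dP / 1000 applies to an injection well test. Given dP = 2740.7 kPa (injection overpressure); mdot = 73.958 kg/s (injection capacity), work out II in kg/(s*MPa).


II = mdot * 1000 / dP
II = 73.958 * 1000 / 2740.7
II = 26.985 kg/(s*MPa)


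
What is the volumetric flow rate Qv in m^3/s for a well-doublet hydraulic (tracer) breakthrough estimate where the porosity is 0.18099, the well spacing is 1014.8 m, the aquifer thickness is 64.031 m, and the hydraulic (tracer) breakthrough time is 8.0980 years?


Qv = pi*hr*phi*L^2 / (3*t_bt*365.25*86400)
Qv = pi*64.031*0.18099*1014.8^2 / (3*8.0980*365.25*86400)
Qv = 0.048905 m^3/s


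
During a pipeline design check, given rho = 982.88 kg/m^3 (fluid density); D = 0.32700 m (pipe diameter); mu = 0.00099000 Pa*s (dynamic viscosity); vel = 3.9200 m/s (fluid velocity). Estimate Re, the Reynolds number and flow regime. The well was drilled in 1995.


Step 1: Re = rho*vel*D/mu = 982.88*3.92*0.327/0.00099 = 1.2726e+06
Step 2: Re = 1.2726e+06 > 4000, so flow is turbulent.
Re = 1.2726e+06 (turbulent)


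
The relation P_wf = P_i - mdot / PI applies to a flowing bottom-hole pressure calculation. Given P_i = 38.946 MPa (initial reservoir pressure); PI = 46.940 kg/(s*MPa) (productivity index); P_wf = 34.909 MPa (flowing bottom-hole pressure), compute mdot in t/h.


mdot = (P_i - P_wf) * PI
mdot = (38.946 - 34.909) * 46.940
mdot = 189.4968 kg/s
Convert: 189.4968 kg/s * 3.6 = 682.19 t/h
mdot = 682.19 t/h


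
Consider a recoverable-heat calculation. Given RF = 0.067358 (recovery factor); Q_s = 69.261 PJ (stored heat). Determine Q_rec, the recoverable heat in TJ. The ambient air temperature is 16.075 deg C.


Q_rec = Q_s * RF
Q_rec = 69.261 * 0.067358
Q_rec = 4.665282 PJ
Convert: 4.665282 PJ * 1000.0 = 4665.3 TJ
Q_rec = 4665.3 TJ


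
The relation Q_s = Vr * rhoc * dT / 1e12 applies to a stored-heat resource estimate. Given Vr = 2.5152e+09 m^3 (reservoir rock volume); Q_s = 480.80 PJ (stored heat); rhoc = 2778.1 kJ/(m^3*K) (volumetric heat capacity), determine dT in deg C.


dT = Q_s * 1e12 / (Vr * rhoc)
dT = 480.80 * 1e12 / (2.5152e+09 * 2778.1)
dT = 68.80881 K
Convert (temperature difference, 1 K = 1 deg C): 68.80881 K = 68.80881 deg C
dT = 68.809 deg C


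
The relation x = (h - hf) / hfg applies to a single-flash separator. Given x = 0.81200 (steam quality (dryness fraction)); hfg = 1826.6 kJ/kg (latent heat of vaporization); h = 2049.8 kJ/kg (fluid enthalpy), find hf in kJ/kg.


hf = h - x * hfg
hf = 2049.8 - 0.81200 * 1826.6
hf = 566.60 kJ/kg


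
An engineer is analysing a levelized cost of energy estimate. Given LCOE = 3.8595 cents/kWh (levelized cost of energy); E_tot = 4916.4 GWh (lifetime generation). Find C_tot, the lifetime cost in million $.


C_tot = LCOE / 100 * E_tot
C_tot = 3.8595 / 100 * 4916.4
C_tot = 189.75 million $


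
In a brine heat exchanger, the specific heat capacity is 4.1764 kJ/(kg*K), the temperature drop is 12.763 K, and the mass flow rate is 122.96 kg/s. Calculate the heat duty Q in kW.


Q = mdot * cp * dT / 1000
Q = 122.96 * 4.1764 * 12.763 / 1000
Q = 6.554185 MW
Convert: 6.554185 MW * 1000.0 = 6554.2 kW
Q = 6554.2 kW


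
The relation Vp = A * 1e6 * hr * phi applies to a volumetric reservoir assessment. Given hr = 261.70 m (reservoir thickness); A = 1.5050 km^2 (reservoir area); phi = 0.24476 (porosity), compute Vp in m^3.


Vp = A * 1e6 * hr * phi
Vp = 1.5050 * 1e6 * 261.70 * 0.24476
Vp = 9.6401e+07 m^3


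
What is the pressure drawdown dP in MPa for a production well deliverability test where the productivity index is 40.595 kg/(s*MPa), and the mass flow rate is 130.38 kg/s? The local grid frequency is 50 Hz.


dP = mdot * 1000 / PI
dP = 130.38 * 1000 / 40.595
dP = 3211.726 kPa
Convert: 3211.726 kPa * 0.001 = 3.2117 MPa
dP = 3.2117 MPa


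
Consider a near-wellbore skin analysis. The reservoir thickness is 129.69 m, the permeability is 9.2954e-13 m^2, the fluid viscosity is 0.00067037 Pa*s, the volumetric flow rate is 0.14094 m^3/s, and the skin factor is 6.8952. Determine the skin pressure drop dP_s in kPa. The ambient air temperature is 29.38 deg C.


dP_s = S * q * mu / (2*pi*k*hr) / 1000
dP_s = 6.8952 * 0.14094 * 0.00067037 / (2*pi*9.2954e-13*129.69) / 1000
dP_s = 860.08 kPa


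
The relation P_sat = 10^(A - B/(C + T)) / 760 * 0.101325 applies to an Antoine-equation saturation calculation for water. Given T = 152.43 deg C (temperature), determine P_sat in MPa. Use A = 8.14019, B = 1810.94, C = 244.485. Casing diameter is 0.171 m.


P_sat = 10^(A - B/(C + T)) / 760 * 0.101325
P_sat = 10^(8.14019 - 1810.94/(244.485 + 152.43)) / 760 * 0.101325
P_sat = 0.50414 MPa


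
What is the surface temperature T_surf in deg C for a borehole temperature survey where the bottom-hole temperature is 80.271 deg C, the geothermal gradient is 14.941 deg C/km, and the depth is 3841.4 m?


T_surf = T_d - grad * d / 1000
T_surf = 80.271 - 14.941 * 3841.4 / 1000
T_surf = 22.877 deg C


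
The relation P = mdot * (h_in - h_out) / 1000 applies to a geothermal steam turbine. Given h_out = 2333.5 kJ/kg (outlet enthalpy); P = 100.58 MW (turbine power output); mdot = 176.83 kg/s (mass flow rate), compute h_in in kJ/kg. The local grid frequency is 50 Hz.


h_in = h_out + P * 1000 / mdot
h_in = 2333.5 + 100.58 * 1000 / 176.83
h_in = 2902.3 kJ/kg


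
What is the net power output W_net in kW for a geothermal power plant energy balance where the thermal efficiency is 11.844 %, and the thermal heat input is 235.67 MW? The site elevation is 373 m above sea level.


W_net = eta / 100 * Q_in
W_net = 11.844 / 100 * 235.67
W_net = 27.91275 MW
Convert: 27.91275 MW * 1000.0 = 27913 kW
W_net = 27913 kW


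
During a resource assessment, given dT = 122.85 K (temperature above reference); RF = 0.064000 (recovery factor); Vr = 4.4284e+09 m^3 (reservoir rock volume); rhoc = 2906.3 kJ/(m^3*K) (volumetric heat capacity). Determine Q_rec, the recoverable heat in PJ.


Step 1: Q_s = Vr*rhoc*dT/1e12 = 4.4284e+09*2906.3*122.85/1e12 = 1581.111 PJ
Step 2: Q_rec = Q_s * RF = 1581.111 * 0.064 = 101.19 PJ
Q_rec = 101.19 PJ


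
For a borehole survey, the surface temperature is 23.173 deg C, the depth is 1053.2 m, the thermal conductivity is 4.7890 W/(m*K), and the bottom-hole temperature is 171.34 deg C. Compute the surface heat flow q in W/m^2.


Step 1: grad = (T_d - T_surf)/d * 1000 = (171.34 - 23.173)/1053.2 * 1000 = 140.6827 deg C/km
Step 2: q = k * grad / 1000 = 4.789 * 140.6827 / 1000 = 0.67373 W/m^2
q = 0.67373 W/m^2


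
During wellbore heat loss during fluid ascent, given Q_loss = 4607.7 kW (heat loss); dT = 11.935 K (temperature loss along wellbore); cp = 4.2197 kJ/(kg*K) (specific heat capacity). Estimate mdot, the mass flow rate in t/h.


mdot = Q_loss / (cp * dT)
mdot = 4607.7 / (4.2197 * 11.935)
mdot = 91.49138 kg/s
Convert: 91.49138 kg/s * 3.6 = 329.37 t/h
mdot = 329.37 t/h


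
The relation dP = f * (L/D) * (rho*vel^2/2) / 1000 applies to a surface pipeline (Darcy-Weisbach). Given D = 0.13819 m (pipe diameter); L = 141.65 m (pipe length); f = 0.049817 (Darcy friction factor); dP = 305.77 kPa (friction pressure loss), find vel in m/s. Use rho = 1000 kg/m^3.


vel = sqrt(dP*1000*2*D / (f*L*rho))
vel = sqrt(305.77*1000*2*0.13819 / (0.049817*141.65*1000))
vel = 3.4606 m/s


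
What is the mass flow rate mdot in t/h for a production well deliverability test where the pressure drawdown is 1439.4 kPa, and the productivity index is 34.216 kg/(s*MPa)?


mdot = PI * dP / 1000
mdot = 34.216 * 1439.4 / 1000
mdot = 49.25051 kg/s
Convert: 49.25051 kg/s * 3.6 = 177.30 t/h
mdot = 177.30 t/h


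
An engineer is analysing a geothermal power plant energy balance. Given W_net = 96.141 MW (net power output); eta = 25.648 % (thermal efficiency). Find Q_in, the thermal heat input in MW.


Q_in = W_net / (eta / 100)
Q_in = 96.141 / (25.648 / 100)
Q_in = 374.85 MW


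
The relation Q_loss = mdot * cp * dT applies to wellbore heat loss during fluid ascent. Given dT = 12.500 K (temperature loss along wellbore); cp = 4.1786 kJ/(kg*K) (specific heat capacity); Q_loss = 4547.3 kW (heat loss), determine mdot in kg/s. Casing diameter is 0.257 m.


mdot = Q_loss / (cp * dT)
mdot = 4547.3 / (4.1786 * 12.500)
mdot = 87.059 kg/s


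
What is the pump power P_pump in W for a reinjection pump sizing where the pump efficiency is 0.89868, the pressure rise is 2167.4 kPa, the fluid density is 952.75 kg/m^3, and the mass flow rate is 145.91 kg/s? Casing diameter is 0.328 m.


P_pump = mdot * dP / (rho * eta)
P_pump = 145.91 * 2167.4 / (952.75 * 0.89868)
P_pump = 369.3517 kW
Convert: 369.3517 kW * 1000.0 = 3.6935e+05 W
P_pump = 3.6935e+05 W


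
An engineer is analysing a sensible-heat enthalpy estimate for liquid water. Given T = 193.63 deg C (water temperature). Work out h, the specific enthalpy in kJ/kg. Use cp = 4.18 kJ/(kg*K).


h = cp * T
h = 4.18 * 193.63
h = 809.37 kJ/kg


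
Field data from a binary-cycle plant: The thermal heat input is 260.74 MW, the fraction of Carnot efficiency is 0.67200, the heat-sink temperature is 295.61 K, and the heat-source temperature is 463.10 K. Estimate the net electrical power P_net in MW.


Step 1: eta = (1 - Tc/Th)*f = (1 - 295.61/463.1)*0.672 = 0.2430431
Step 2: P_net = eta * Q_in = 0.2430431 * 260.74 = 63.371 MW
P_net = 63.371 MW


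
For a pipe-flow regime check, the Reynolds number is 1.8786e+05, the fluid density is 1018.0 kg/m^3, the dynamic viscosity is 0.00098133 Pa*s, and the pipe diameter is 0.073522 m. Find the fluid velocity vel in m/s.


vel = Re * mu / (rho * D)
vel = 1.8786e+05 * 0.00098133 / (1018.0 * 0.073522)
vel = 2.4631 m/s


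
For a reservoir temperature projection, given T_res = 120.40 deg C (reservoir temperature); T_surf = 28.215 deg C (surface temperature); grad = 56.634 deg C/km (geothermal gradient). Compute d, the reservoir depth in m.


d = (T_res - T_surf) / grad * 1000
d = (120.40 - 28.215) / 56.634 * 1000
d = 1627.7 m


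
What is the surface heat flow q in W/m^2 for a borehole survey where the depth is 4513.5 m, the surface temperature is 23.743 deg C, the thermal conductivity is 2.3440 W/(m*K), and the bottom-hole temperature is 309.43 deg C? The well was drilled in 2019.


Step 1: grad = (T_d - T_surf)/d * 1000 = (309.43 - 23.743)/4513.5 * 1000 = 63.29611 deg C/km
Step 2: q = k * grad / 1000 = 2.344 * 63.29611 / 1000 = 0.14837 W/m^2
q = 0.14837 W/m^2


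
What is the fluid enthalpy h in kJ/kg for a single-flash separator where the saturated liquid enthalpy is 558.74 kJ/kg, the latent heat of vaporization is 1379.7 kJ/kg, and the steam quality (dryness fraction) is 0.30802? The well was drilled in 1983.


h = hf + x * hfg
h = 558.74 + 0.30802 * 1379.7
h = 983.72 kJ/kg


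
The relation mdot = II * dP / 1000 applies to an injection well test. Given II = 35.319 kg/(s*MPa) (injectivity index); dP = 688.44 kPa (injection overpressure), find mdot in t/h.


mdot = II * dP / 1000
mdot = 35.319 * 688.44 / 1000
mdot = 24.31501 kg/s
Convert: 24.31501 kg/s * 3.6 = 87.534 t/h
mdot = 87.534 t/h


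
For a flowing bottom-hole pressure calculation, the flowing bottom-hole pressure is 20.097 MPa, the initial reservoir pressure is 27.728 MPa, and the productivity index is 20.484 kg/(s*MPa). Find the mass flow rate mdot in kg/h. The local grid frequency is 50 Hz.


mdot = (P_i - P_wf) * PI
mdot = (27.728 - 20.097) * 20.484
mdot = 156.3134 kg/s
Convert: 156.3134 kg/s * 3600.0 = 5.6273e+05 kg/h
mdot = 5.6273e+05 kg/h
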